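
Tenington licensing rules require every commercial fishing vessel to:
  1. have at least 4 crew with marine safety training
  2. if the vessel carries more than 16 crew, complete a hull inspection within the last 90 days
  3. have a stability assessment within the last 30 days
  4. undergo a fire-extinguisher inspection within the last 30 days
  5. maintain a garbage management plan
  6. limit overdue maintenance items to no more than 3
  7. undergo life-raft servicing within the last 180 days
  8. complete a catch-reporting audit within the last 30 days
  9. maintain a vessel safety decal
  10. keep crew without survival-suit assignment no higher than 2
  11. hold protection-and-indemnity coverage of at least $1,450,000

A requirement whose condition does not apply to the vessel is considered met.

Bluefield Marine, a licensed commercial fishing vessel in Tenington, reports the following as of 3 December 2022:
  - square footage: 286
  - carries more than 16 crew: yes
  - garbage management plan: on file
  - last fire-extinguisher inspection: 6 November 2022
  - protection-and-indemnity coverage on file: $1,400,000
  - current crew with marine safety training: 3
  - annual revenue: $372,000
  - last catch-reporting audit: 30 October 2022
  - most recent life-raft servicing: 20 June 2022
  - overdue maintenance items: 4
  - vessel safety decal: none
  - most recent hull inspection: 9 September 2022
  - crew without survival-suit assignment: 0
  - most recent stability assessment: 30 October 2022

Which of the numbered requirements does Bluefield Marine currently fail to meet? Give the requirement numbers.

1. crew with marine safety training 3 < 4 → not met
2. condition 'carries more than 16 crew' holds; hull inspection 85 days ago vs limit 90 → met
3. stability assessment 34 days ago vs limit 30 → not met
4. fire-extinguisher inspection 27 days ago vs limit 30 → met
5. garbage management plan present → met
6. overdue maintenance items 4 > 3 → not met
7. life-raft servicing 166 days ago vs limit 180 → met
8. catch-reporting audit 34 days ago vs limit 30 → not met
9. vessel safety decal absent → not met
10. crew without survival-suit assignment 0 ≤ 2 → met
11. protection-and-indemnity coverage $1,400,000 < $1,450,000 → not met
Not met: 1, 3, 6, 8, 9, 11

1, 3, 6, 8, 9, 11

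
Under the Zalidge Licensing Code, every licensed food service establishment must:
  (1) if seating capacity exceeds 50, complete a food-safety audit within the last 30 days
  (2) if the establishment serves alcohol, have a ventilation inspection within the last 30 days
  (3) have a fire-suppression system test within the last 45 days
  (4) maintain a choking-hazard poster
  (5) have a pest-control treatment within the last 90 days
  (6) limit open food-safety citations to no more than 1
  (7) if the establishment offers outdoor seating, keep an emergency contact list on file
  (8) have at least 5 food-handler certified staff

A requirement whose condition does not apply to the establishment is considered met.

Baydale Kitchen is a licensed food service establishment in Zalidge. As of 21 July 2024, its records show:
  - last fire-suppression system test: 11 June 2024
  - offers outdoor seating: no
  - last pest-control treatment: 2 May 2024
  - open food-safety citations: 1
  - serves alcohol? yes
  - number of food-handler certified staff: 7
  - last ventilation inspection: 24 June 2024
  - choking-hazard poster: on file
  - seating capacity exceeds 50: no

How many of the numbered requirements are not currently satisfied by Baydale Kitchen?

0

1. condition 'seating capacity exceeds 50' does not hold → requirement n/a → met
2. condition 'serves alcohol' holds; ventilation inspection 27 days ago vs limit 30 → met
3. fire-suppression system test 40 days ago vs limit 45 → met
4. choking-hazard poster present → met
5. pest-control treatment 80 days ago vs limit 90 → met
6. open food-safety citations 1 ≤ 1 → met
7. condition 'offers outdoor seating' does not hold → requirement n/a → met
8. food-handler certified staff 7 ≥ 5 → met
Not met: 0 of 8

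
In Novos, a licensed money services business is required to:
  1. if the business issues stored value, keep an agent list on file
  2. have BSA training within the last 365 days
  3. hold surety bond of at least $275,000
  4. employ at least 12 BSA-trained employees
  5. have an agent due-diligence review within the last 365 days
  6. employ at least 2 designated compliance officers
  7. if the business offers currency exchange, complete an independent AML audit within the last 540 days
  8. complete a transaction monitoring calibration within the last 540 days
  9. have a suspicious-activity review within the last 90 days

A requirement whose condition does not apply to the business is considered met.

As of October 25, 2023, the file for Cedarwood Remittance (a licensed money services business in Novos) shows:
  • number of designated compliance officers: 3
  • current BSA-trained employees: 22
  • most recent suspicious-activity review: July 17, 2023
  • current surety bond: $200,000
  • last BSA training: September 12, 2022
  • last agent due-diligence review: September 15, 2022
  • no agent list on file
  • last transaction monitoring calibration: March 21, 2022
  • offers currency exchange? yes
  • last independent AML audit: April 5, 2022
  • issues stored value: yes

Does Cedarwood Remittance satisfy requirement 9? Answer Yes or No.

No

9. suspicious-activity review 100 days ago vs limit 90 → not met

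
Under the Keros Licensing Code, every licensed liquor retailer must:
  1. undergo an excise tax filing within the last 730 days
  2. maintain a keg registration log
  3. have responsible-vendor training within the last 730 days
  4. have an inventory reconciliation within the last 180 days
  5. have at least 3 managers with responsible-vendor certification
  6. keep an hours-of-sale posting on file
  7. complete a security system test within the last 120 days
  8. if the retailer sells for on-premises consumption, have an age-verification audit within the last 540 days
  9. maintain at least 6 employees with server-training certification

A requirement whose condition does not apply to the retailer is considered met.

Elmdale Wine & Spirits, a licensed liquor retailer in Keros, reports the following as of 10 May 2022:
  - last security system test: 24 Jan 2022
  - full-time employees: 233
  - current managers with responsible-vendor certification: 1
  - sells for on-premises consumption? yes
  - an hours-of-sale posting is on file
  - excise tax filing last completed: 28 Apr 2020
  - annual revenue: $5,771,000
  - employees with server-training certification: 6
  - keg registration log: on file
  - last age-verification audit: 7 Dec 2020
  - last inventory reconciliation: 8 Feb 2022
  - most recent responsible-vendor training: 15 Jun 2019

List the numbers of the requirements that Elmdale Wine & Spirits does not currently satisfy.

1. excise tax filing 742 days ago vs limit 730 → not met
2. keg registration log present → met
3. responsible-vendor training 1060 days ago vs limit 730 → not met
4. inventory reconciliation 91 days ago vs limit 180 → met
5. managers with responsible-vendor certification 1 < 3 → not met
6. hours-of-sale posting present → met
7. security system test 106 days ago vs limit 120 → met
8. condition 'sells for on-premises consumption' holds; age-verification audit 519 days ago vs limit 540 → met
9. employees with server-training certification 6 ≥ 6 → met
Not met: 1, 3, 5

1, 3, 5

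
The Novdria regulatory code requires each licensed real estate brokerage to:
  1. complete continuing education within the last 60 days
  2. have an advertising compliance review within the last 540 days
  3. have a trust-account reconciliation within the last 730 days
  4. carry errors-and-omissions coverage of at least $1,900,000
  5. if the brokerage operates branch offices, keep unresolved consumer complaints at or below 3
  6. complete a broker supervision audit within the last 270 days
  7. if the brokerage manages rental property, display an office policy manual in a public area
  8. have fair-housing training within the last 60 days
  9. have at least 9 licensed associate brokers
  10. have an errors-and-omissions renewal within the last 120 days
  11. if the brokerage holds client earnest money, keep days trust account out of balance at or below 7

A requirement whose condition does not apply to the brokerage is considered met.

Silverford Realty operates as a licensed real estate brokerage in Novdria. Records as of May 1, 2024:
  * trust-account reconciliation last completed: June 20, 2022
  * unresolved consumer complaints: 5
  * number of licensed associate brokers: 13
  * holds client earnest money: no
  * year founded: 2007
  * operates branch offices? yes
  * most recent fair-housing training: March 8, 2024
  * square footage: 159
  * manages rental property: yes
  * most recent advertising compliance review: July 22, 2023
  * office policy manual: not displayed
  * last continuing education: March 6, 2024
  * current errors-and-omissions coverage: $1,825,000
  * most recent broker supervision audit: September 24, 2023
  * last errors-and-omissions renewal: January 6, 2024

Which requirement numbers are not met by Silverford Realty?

1. continuing education 56 days ago vs limit 60 → met
2. advertising compliance review 284 days ago vs limit 540 → met
3. trust-account reconciliation 681 days ago vs limit 730 → met
4. errors-and-omissions coverage $1,825,000 < $1,900,000 → not met
5. condition 'operates branch offices' holds; unresolved consumer complaints 5 > 3 → not met
6. broker supervision audit 220 days ago vs limit 270 → met
7. condition 'manages rental property' holds; office policy manual absent → not met
8. fair-housing training 54 days ago vs limit 60 → met
9. licensed associate brokers 13 ≥ 9 → met
10. errors-and-omissions renewal 116 days ago vs limit 120 → met
11. condition 'holds client earnest money' does not hold → requirement n/a → met
Not met: 4, 5, 7

4, 5, 7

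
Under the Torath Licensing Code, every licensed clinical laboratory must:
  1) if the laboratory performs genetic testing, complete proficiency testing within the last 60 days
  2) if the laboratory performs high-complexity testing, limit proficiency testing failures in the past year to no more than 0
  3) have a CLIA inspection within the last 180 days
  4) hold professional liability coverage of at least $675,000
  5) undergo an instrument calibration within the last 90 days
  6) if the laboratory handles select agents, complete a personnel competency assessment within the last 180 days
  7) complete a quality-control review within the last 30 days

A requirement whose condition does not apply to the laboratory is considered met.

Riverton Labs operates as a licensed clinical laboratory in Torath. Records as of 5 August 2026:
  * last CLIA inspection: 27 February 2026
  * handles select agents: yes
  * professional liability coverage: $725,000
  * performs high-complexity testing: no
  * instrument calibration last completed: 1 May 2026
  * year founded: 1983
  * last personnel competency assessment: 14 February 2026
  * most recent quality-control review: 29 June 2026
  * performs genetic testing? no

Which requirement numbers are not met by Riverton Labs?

1. condition 'performs genetic testing' does not hold → requirement n/a → met
2. condition 'performs high-complexity testing' does not hold → requirement n/a → met
3. CLIA inspection 159 days ago vs limit 180 → met
4. professional liability coverage $725,000 ≥ $675,000 → met
5. instrument calibration 96 days ago vs limit 90 → not met
6. condition 'handles select agents' holds; personnel competency assessment 172 days ago vs limit 180 → met
7. quality-control review 37 days ago vs limit 30 → not met
Not met: 5, 7

5, 7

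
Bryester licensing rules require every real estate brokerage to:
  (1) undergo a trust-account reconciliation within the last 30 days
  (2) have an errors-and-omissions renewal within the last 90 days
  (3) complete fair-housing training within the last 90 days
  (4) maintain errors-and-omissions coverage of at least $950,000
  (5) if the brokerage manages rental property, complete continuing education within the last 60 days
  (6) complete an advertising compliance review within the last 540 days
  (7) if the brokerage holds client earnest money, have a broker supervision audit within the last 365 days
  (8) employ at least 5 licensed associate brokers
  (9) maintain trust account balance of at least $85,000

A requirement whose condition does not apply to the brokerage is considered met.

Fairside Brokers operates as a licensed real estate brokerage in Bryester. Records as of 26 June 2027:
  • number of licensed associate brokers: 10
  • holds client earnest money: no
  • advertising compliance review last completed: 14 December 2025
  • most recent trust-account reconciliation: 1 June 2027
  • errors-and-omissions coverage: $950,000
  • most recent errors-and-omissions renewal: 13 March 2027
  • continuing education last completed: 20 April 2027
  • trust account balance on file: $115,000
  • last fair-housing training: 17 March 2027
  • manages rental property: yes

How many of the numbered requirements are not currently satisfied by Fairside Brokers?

4

1. trust-account reconciliation 25 days ago vs limit 30 → met
2. errors-and-omissions renewal 105 days ago vs limit 90 → not met
3. fair-housing training 101 days ago vs limit 90 → not met
4. errors-and-omissions coverage $950,000 ≥ $950,000 → met
5. condition 'manages rental property' holds; continuing education 67 days ago vs limit 60 → not met
6. advertising compliance review 559 days ago vs limit 540 → not met
7. condition 'holds client earnest money' does not hold → requirement n/a → met
8. licensed associate brokers 10 ≥ 5 → met
9. trust account balance $115,000 ≥ $85,000 → met
Not met: 4 of 9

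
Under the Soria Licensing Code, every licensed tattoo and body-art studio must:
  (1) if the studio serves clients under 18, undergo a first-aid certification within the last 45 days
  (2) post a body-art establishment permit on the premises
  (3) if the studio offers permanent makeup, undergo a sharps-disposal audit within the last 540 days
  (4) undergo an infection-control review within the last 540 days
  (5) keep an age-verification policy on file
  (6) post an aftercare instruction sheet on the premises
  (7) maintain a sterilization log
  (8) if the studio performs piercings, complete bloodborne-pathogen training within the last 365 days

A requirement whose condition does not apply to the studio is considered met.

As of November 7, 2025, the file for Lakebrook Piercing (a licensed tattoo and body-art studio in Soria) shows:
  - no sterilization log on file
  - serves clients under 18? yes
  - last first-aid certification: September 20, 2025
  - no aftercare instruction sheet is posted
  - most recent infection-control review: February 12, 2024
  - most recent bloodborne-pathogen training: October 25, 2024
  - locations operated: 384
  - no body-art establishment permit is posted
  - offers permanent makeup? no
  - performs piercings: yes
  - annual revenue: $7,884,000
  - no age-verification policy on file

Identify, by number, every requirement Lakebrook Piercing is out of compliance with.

1. condition 'serves clients under 18' holds; first-aid certification 48 days ago vs limit 45 → not met
2. body-art establishment permit absent → not met
3. condition 'offers permanent makeup' does not hold → requirement n/a → met
4. infection-control review 634 days ago vs limit 540 → not met
5. age-verification policy absent → not met
6. aftercare instruction sheet absent → not met
7. sterilization log absent → not met
8. condition 'performs piercings' holds; bloodborne-pathogen training 378 days ago vs limit 365 → not met
Not met: 1, 2, 4, 5, 6, 7, 8

1, 2, 4, 5, 6, 7, 8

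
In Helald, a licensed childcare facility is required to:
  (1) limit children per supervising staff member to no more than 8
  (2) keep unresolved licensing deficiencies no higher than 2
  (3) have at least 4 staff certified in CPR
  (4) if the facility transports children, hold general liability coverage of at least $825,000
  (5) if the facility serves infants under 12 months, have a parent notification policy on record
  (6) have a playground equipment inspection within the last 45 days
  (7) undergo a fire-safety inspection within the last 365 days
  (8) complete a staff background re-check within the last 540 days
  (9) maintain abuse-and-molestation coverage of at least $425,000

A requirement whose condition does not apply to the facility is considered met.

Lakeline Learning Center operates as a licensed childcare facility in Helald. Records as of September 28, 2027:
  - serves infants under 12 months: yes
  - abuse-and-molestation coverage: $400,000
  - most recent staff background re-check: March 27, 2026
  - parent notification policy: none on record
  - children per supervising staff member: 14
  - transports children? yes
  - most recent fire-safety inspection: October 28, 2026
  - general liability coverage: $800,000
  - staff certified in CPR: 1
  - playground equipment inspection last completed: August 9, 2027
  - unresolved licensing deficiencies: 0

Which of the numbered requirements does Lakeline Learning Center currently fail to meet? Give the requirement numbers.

1, 3, 4, 5, 6, 8, 9

1. children per supervising staff member 14 > 8 → not met
2. unresolved licensing deficiencies 0 ≤ 2 → met
3. staff certified in CPR 1 < 4 → not met
4. condition 'transports children' holds; general liability coverage $800,000 < $825,000 → not met
5. condition 'serves infants under 12 months' holds; parent notification policy absent → not met
6. playground equipment inspection 50 days ago vs limit 45 → not met
7. fire-safety inspection 335 days ago vs limit 365 → met
8. staff background re-check 550 days ago vs limit 540 → not met
9. abuse-and-molestation coverage $400,000 < $425,000 → not met
Not met: 1, 3, 4, 5, 6, 8, 9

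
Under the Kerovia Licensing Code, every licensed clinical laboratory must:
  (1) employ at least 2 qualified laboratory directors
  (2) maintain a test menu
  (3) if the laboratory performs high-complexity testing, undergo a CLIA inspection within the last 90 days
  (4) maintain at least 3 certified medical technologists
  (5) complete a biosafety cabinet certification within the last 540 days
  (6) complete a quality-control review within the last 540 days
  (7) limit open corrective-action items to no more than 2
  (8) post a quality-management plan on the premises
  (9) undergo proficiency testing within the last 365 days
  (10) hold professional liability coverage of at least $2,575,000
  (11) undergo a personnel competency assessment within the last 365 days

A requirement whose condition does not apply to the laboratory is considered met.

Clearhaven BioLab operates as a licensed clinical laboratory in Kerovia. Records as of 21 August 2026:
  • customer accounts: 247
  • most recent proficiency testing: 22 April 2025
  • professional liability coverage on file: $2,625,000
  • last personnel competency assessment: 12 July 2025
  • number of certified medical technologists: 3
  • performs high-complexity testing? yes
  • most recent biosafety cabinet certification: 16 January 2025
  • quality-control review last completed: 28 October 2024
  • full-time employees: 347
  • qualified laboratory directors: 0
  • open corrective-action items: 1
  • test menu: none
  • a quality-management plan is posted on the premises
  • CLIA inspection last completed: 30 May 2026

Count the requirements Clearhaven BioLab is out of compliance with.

6

1. qualified laboratory directors 0 < 2 → not met
2. test menu absent → not met
3. condition 'performs high-complexity testing' holds; CLIA inspection 83 days ago vs limit 90 → met
4. certified medical technologists 3 ≥ 3 → met
5. biosafety cabinet certification 582 days ago vs limit 540 → not met
6. quality-control review 662 days ago vs limit 540 → not met
7. open corrective-action items 1 ≤ 2 → met
8. quality-management plan present → met
9. proficiency testing 486 days ago vs limit 365 → not met
10. professional liability coverage $2,625,000 ≥ $2,575,000 → met
11. personnel competency assessment 405 days ago vs limit 365 → not met
Not met: 6 of 11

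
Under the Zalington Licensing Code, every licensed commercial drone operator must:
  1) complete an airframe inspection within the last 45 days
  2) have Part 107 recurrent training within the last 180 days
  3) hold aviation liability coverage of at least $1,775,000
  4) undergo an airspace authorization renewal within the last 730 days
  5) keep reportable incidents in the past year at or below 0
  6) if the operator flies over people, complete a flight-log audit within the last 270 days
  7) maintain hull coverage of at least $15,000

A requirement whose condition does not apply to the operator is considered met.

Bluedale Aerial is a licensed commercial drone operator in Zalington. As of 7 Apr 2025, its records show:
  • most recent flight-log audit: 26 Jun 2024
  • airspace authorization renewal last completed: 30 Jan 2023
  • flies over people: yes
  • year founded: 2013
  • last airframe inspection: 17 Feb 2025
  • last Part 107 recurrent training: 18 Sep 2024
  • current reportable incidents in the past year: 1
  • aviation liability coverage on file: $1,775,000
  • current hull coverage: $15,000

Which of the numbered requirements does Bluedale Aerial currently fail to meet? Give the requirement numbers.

1, 2, 4, 5, 6

1. airframe inspection 49 days ago vs limit 45 → not met
2. Part 107 recurrent training 201 days ago vs limit 180 → not met
3. aviation liability coverage $1,775,000 ≥ $1,775,000 → met
4. airspace authorization renewal 798 days ago vs limit 730 → not met
5. reportable incidents in the past year 1 > 0 → not met
6. condition 'flies over people' holds; flight-log audit 285 days ago vs limit 270 → not met
7. hull coverage $15,000 ≥ $15,000 → met
Not met: 1, 2, 4, 5, 6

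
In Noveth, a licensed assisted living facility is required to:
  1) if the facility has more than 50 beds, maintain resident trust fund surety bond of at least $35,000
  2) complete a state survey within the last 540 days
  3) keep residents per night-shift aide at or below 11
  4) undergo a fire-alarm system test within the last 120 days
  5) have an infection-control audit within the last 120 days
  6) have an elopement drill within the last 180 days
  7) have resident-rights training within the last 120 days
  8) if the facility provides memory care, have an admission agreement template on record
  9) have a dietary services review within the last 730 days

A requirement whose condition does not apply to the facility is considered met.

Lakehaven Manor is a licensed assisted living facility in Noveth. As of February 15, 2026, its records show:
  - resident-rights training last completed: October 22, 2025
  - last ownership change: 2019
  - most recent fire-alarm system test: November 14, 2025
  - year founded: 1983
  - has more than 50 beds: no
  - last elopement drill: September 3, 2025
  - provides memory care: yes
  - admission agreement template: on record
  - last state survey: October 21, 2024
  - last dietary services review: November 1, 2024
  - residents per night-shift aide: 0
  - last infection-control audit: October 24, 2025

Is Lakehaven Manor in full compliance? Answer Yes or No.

1. condition 'has more than 50 beds' does not hold → requirement n/a → met
2. state survey 482 days ago vs limit 540 → met
3. residents per night-shift aide 0 ≤ 11 → met
4. fire-alarm system test 93 days ago vs limit 120 → met
5. infection-control audit 114 days ago vs limit 120 → met
6. elopement drill 165 days ago vs limit 180 → met
7. resident-rights training 116 days ago vs limit 120 → met
8. condition 'provides memory care' holds; admission agreement template present → met
9. dietary services review 471 days ago vs limit 730 → met
All met.

Yes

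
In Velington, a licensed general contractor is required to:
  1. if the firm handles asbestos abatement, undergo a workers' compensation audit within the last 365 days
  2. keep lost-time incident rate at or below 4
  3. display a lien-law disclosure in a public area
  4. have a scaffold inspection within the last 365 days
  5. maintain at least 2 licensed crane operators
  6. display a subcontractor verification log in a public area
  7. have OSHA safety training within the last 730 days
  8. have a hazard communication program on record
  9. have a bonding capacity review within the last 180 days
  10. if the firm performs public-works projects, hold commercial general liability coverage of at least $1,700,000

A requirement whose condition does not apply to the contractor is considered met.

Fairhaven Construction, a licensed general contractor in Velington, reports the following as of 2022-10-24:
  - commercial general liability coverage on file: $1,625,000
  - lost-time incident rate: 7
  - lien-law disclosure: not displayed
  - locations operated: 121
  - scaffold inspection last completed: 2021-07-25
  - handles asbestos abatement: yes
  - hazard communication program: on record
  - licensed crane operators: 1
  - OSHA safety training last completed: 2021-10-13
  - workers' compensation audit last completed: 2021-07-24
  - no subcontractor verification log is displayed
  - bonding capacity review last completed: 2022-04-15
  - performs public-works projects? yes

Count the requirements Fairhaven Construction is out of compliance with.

1. condition 'handles asbestos abatement' holds; workers' compensation audit 457 days ago vs limit 365 → not met
2. lost-time incident rate 7 > 4 → not met
3. lien-law disclosure absent → not met
4. scaffold inspection 456 days ago vs limit 365 → not met
5. licensed crane operators 1 < 2 → not met
6. subcontractor verification log absent → not met
7. OSHA safety training 376 days ago vs limit 730 → met
8. hazard communication program present → met
9. bonding capacity review 192 days ago vs limit 180 → not met
10. condition 'performs public-works projects' holds; commercial general liability coverage $1,625,000 < $1,700,000 → not met
Not met: 8 of 10

8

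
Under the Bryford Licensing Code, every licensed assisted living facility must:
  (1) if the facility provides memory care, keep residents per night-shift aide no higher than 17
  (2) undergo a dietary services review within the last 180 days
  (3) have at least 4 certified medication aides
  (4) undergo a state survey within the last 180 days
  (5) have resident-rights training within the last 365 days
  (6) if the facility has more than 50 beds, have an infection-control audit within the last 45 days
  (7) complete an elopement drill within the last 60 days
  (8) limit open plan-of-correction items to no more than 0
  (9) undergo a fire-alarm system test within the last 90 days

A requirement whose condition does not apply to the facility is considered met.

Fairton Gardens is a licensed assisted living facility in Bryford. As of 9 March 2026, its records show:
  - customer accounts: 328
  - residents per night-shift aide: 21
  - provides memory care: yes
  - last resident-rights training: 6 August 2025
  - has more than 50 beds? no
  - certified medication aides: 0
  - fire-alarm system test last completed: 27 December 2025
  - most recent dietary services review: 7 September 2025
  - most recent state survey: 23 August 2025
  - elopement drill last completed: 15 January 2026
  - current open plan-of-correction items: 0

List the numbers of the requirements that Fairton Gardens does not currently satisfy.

1, 2, 3, 4

1. condition 'provides memory care' holds; residents per night-shift aide 21 > 17 → not met
2. dietary services review 183 days ago vs limit 180 → not met
3. certified medication aides 0 < 4 → not met
4. state survey 198 days ago vs limit 180 → not met
5. resident-rights training 215 days ago vs limit 365 → met
6. condition 'has more than 50 beds' does not hold → requirement n/a → met
7. elopement drill 53 days ago vs limit 60 → met
8. open plan-of-correction items 0 ≤ 0 → met
9. fire-alarm system test 72 days ago vs limit 90 → met
Not met: 1, 2, 3, 4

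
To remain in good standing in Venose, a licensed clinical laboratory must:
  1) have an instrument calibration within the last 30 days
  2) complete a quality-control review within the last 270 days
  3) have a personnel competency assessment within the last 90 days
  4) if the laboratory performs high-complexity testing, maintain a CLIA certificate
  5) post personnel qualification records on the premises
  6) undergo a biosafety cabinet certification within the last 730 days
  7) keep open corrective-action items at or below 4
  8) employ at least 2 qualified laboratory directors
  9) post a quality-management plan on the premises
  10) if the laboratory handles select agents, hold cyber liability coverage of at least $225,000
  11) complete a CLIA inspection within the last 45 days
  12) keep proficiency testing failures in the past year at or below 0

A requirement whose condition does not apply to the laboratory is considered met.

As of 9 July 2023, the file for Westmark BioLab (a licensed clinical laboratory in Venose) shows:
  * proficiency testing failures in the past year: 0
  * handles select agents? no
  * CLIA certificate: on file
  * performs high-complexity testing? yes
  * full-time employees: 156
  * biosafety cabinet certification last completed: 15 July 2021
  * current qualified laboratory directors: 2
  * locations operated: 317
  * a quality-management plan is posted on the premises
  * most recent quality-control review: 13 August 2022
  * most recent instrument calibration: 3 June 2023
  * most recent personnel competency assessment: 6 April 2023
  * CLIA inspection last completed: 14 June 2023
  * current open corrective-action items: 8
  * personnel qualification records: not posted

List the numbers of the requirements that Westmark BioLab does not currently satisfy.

1, 2, 3, 5, 7

1. instrument calibration 36 days ago vs limit 30 → not met
2. quality-control review 330 days ago vs limit 270 → not met
3. personnel competency assessment 94 days ago vs limit 90 → not met
4. condition 'performs high-complexity testing' holds; CLIA certificate present → met
5. personnel qualification records absent → not met
6. biosafety cabinet certification 724 days ago vs limit 730 → met
7. open corrective-action items 8 > 4 → not met
8. qualified laboratory directors 2 ≥ 2 → met
9. quality-management plan present → met
10. condition 'handles select agents' does not hold → requirement n/a → met
11. CLIA inspection 25 days ago vs limit 45 → met
12. proficiency testing failures in the past year 0 ≤ 0 → met
Not met: 1, 2, 3, 5, 7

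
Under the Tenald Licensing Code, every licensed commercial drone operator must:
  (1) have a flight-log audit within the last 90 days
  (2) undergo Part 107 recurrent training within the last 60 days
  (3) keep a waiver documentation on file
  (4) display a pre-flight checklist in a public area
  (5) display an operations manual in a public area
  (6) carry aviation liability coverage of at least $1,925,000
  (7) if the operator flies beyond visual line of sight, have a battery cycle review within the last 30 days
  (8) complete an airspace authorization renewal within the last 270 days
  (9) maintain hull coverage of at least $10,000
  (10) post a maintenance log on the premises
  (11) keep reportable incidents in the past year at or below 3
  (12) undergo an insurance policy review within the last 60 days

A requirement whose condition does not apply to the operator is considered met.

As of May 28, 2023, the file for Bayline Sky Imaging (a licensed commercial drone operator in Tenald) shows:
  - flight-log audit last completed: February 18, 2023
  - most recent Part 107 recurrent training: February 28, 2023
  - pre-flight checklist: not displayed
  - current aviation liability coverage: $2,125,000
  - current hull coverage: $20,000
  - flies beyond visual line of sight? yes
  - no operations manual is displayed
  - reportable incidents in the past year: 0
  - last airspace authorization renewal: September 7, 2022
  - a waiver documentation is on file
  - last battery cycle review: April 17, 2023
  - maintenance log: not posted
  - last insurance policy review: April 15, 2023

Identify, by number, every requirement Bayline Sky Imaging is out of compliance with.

1, 2, 4, 5, 7, 10

1. flight-log audit 99 days ago vs limit 90 → not met
2. Part 107 recurrent training 89 days ago vs limit 60 → not met
3. waiver documentation present → met
4. pre-flight checklist absent → not met
5. operations manual absent → not met
6. aviation liability coverage $2,125,000 ≥ $1,925,000 → met
7. condition 'flies beyond visual line of sight' holds; battery cycle review 41 days ago vs limit 30 → not met
8. airspace authorization renewal 263 days ago vs limit 270 → met
9. hull coverage $20,000 ≥ $10,000 → met
10. maintenance log absent → not met
11. reportable incidents in the past year 0 ≤ 3 → met
12. insurance policy review 43 days ago vs limit 60 → met
Not met: 1, 2, 4, 5, 7, 10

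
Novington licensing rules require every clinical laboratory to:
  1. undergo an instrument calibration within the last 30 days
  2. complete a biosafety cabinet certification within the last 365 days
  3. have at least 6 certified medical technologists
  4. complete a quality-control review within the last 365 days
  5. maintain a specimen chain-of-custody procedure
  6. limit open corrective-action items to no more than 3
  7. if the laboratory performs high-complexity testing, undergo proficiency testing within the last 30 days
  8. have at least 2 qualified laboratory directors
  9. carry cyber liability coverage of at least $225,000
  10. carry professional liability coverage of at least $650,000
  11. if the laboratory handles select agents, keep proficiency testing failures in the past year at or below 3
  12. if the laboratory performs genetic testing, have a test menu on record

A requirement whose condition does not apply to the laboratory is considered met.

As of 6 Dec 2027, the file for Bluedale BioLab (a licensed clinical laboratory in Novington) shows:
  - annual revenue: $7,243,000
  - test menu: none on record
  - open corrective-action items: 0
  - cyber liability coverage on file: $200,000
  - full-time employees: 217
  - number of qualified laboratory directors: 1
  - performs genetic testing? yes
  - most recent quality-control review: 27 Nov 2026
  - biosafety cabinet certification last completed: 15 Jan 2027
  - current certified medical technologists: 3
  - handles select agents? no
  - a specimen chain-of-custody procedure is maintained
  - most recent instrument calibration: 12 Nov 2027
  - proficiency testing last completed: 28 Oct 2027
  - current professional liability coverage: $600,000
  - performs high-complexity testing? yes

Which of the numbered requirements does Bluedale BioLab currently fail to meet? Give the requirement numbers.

1. instrument calibration 24 days ago vs limit 30 → met
2. biosafety cabinet certification 325 days ago vs limit 365 → met
3. certified medical technologists 3 < 6 → not met
4. quality-control review 374 days ago vs limit 365 → not met
5. specimen chain-of-custody procedure present → met
6. open corrective-action items 0 ≤ 3 → met
7. condition 'performs high-complexity testing' holds; proficiency testing 39 days ago vs limit 30 → not met
8. qualified laboratory directors 1 < 2 → not met
9. cyber liability coverage $200,000 < $225,000 → not met
10. professional liability coverage $600,000 < $650,000 → not met
11. condition 'handles select agents' does not hold → requirement n/a → met
12. condition 'performs genetic testing' holds; test menu absent → not met
Not met: 3, 4, 7, 8, 9, 10, 12

3, 4, 7, 8, 9, 10, 12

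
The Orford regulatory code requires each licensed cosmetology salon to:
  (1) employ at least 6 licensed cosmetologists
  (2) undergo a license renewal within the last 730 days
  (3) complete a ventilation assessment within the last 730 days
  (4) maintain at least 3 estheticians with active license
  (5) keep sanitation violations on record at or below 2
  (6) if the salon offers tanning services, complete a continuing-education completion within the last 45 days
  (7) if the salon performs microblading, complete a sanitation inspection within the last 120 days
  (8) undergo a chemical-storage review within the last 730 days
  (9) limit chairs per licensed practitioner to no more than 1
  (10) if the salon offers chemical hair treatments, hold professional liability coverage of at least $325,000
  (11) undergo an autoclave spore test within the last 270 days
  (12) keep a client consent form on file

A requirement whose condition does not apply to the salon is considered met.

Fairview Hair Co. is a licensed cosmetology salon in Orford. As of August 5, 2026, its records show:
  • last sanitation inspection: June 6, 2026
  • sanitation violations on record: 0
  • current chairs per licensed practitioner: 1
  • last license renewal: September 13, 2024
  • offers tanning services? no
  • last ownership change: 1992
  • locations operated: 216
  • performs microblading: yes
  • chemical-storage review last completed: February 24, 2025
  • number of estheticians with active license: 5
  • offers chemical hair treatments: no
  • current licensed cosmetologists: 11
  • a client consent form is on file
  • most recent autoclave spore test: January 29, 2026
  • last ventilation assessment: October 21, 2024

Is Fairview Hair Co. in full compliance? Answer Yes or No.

1. licensed cosmetologists 11 ≥ 6 → met
2. license renewal 691 days ago vs limit 730 → met
3. ventilation assessment 653 days ago vs limit 730 → met
4. estheticians with active license 5 ≥ 3 → met
5. sanitation violations on record 0 ≤ 2 → met
6. condition 'offers tanning services' does not hold → requirement n/a → met
7. condition 'performs microblading' holds; sanitation inspection 60 days ago vs limit 120 → met
8. chemical-storage review 527 days ago vs limit 730 → met
9. chairs per licensed practitioner 1 ≤ 1 → met
10. condition 'offers chemical hair treatments' does not hold → requirement n/a → met
11. autoclave spore test 188 days ago vs limit 270 → met
12. client consent form present → met
All met.

Yes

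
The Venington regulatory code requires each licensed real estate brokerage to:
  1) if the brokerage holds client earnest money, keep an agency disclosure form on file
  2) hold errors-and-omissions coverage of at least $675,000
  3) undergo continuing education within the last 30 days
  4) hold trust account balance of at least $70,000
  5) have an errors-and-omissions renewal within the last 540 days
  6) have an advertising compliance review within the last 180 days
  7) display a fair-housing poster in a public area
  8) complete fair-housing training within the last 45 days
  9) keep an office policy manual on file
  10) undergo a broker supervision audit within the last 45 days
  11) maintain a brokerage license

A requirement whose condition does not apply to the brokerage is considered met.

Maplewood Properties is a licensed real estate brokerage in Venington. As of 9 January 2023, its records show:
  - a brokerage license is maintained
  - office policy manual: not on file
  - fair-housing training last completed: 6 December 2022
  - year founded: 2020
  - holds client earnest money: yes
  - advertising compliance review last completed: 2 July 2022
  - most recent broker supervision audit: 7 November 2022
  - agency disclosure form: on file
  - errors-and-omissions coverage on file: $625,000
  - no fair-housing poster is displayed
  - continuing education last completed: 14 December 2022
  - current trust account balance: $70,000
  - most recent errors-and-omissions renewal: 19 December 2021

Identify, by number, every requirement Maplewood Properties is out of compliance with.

1. condition 'holds client earnest money' holds; agency disclosure form present → met
2. errors-and-omissions coverage $625,000 < $675,000 → not met
3. continuing education 26 days ago vs limit 30 → met
4. trust account balance $70,000 ≥ $70,000 → met
5. errors-and-omissions renewal 386 days ago vs limit 540 → met
6. advertising compliance review 191 days ago vs limit 180 → not met
7. fair-housing poster absent → not met
8. fair-housing training 34 days ago vs limit 45 → met
9. office policy manual absent → not met
10. broker supervision audit 63 days ago vs limit 45 → not met
11. brokerage license present → met
Not met: 2, 6, 7, 9, 10

2, 6, 7, 9, 10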